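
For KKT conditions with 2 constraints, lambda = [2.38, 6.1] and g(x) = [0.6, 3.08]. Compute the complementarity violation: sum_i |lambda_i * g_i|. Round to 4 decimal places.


KKT complementary slackness check:
lambda_1 * g_1 = 2.38 * 0.6 = 1.428
lambda_2 * g_2 = 6.1 * 3.08 = 18.788
Total violation = 1.428 + 18.788 = 20.216


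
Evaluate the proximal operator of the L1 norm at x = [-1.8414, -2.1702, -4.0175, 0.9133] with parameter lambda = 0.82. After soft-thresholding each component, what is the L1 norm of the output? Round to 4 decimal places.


Soft-thresholding with lambda = 0.82:
prox(-1.8414) = sign(-1.8414)*max(|-1.8414| - 0.82, 0) = -1.0214
prox(-2.1702) = sign(-2.1702)*max(|-2.1702| - 0.82, 0) = -1.3502
prox(-4.0175) = sign(-4.0175)*max(|-4.0175| - 0.82, 0) = -3.1975
prox(0.9133) = sign(0.9133)*max(|0.9133| - 0.82, 0) = 0.0933
prox(x) = [-1.0214, -1.3502, -3.1975, 0.0933]
||prox(x)||_1 = 1.0214 + 1.3502 + 3.1975 + 0.0933 = 5.6624


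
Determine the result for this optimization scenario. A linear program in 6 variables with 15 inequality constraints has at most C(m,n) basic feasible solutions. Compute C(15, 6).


Each vertex corresponds to some choice of n active constraints out of m, so the number of vertices is at most C(m, n) = m! / (n!(m-n)!).
m = 15, n = 6
Numerator: 15 * 14 * 13 * 12 * 11 * 10
Denominator: 6! = 720
C(15, 6) = 5005


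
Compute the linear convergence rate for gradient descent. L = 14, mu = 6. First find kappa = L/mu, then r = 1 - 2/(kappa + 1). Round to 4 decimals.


Step 1: Compute the condition number.
kappa = L/mu = 14/6 = 2.3333
Step 2: Compute the convergence rate.
r = 1 - 2/(kappa + 1) = 1 - 2*mu/(L + mu) = (L - mu)/(L + mu) = 8/20 = 0.4


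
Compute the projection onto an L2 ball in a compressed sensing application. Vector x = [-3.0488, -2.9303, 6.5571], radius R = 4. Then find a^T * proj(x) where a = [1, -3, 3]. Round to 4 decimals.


Step 1: Compute ||x|| (intermediates to 6 decimals).
||x|| = sqrt((-3.0488)^2 + (-2.9303)^2 + 6.5571^2) = 7.802397
Step 2: Project.
Since ||x|| > R, scale = R/||x|| = 4/7.802397 = 0.512663, proj(x) = scale * x
proj(x) = [-1.563007, -1.502256, 3.361583]
Step 3: Dot product.
a^T * proj(x) = 1*(-1.563007) - 3*(-1.502256) + 3*3.361583 = 13.0285


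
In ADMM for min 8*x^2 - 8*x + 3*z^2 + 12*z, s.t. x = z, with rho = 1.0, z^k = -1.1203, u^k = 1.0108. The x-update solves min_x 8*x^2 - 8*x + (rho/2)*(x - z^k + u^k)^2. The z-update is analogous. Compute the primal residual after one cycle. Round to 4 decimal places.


ADMM iteration with rho = 1.0, z^k = -1.1203, u^k = 1.0108
Step 1: x-update.
Minimize 8*x^2 - 8*x + (1.0/2)*(x + 1.1203 + 1.0108)^2
FOC: (2*8 + 1.0)*x = 8 + 1.0*(-1.1203 - 1.0108)
x^{k+1} = 0.3452
Step 2: z-update.
Minimize 3*z^2 + 12*z + (1.0/2)*(0.3452 - z + 1.0108)^2
FOC: (2*3 + 1.0)*z = -12 + 1.0*(0.3452 + 1.0108)
z^{k+1} = -1.5206
Step 3: u-update.
u^{k+1} = 1.0108 + 0.3452 + 1.5206 = 2.8766
Step 4: Primal residual = |0.3452 + 1.5206| = 1.8658


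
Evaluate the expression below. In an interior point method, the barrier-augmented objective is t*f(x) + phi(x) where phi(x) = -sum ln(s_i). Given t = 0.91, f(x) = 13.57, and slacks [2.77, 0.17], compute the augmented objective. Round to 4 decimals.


Step 1: Compute log-barrier.
ln values: [1.0188, -1.772]
phi = -(1.0188 - 1.772) = 0.7531
Step 2: Compute augmented objective.
t*f(x) = 0.91*13.57 = 12.3487
Total = 12.3487 + 0.7531 = 13.1018


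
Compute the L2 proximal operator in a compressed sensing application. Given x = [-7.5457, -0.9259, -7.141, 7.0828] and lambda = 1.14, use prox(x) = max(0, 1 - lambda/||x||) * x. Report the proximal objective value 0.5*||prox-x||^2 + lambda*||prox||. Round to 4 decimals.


Step 1: Compute ||x||.
||x|| = 12.6077
Step 2: Compute scaling factor.
scale = max(0, 1 - 1.14/12.6077) = 0.9096
Step 3: prox(x) = [-6.8634, -0.8422, -6.4953, 6.4424]
||prox(x)|| = 11.4677
Step 4: Proximal objective.
0.5*||prox-x||^2 = 0.6498
lambda*||prox|| = 13.0732
Total = 13.723


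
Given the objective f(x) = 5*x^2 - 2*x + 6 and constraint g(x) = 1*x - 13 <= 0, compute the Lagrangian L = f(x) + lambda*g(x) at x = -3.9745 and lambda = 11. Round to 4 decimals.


Step 1: Evaluate f(x).
f(-3.9745) = 5*(-3.9745)^2 - 2*(-3.9745) + 6 = 92.9323
Step 2: Evaluate g(x).
g(-3.9745) = 1*-3.9745 - 13 = -16.9745
Step 3: Compute Lagrangian.
L = 92.9323 + 11*-16.9745 = -93.7872


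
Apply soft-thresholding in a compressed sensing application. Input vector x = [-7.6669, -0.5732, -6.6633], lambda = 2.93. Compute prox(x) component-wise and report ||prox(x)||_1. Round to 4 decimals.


Soft-thresholding with lambda = 2.93:
prox(-7.6669) = sign(-7.6669)*max(|-7.6669| - 2.93, 0) = -4.7369
prox(-0.5732) = sign(-0.5732)*max(|-0.5732| - 2.93, 0) = 0.0
prox(-6.6633) = sign(-6.6633)*max(|-6.6633| - 2.93, 0) = -3.7333
prox(x) = [-4.7369, 0.0, -3.7333]
||prox(x)||_1 = 4.7369 + 0.0 + 3.7333 = 8.4702


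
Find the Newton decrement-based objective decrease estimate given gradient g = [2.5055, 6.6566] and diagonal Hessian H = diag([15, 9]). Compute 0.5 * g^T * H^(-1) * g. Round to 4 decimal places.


Step 1: H is diagonal, so H^(-1) * g = [0.167, 0.7396].
Step 2: g^T H^(-1) g = sum_i g_i^2 / H_ii
  = (2.5055)^2/15 + (6.6566)^2/9
  = 0.4185 + 4.9234 = 5.3419
Step 3: Objective decrease = 0.5 * g^T H^(-1) g = 2.6709


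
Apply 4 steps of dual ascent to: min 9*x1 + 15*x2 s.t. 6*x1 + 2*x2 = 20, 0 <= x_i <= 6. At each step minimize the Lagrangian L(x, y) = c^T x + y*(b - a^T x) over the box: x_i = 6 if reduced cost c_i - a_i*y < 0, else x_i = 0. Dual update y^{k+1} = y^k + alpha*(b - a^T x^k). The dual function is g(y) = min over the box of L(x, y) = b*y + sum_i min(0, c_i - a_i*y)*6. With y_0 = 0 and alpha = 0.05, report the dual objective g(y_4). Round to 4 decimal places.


Dual ascent for LP: min 9*x1 + 15*x2, 6*x1 + 2*x2 = 20, 0 <= x_i <= 6
Step 1: y^k = 0.0, reduced costs: (9.0, 15.0)
  x^k = (0.0, 0.0), subgradient = b - a^T x = 20.0
  y^{k+1} = 0.0 + 0.05*20.0 = 1.0
Step 2: y^k = 1.0, reduced costs: (3.0, 13.0)
  x^k = (0.0, 0.0), subgradient = b - a^T x = 20.0
  y^{k+1} = 1.0 + 0.05*20.0 = 2.0
Step 3: y^k = 2.0, reduced costs: (-3.0, 11.0)
  x^k = (6.0, 0.0), subgradient = b - a^T x = -16.0
  y^{k+1} = 2.0 + 0.05*-16.0 = 1.2
Step 4: y^k = 1.2, reduced costs: (1.8, 12.6)
  x^k = (0.0, 0.0), subgradient = b - a^T x = 20.0
  y^{k+1} = 1.2 + 0.05*20.0 = 2.2
Dual objective at y_4 = 2.2: reduced costs (-4.2, 10.6), box minimizer x = (6.0, 0.0)
g(y_4) = b*y + (c1 - a1*y)*x1 + (c2 - a2*y)*x2 = 20*2.2 + (-4.2)*6.0 + 10.6*0.0 = 44.0 - 25.2 + 0.0 = 18.8


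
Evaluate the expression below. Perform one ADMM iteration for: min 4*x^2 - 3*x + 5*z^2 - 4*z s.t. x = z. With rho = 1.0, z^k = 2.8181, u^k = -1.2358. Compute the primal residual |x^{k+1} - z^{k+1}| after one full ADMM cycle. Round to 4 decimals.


ADMM iteration with rho = 1.0, z^k = 2.8181, u^k = -1.2358
Step 1: x-update.
Minimize 4*x^2 - 3*x + (1.0/2)*(x - 2.8181 - 1.2358)^2
FOC: (2*4 + 1.0)*x = 3 + 1.0*(2.8181 + 1.2358)
x^{k+1} = 0.7838
Step 2: z-update.
Minimize 5*z^2 - 4*z + (1.0/2)*(0.7838 - z - 1.2358)^2
FOC: (2*5 + 1.0)*z = 4 + 1.0*(0.7838 - 1.2358)
z^{k+1} = 0.3225
Step 3: u-update.
u^{k+1} = -1.2358 + 0.7838 - 0.3225 = -0.7746
Step 4: Primal residual = |0.7838 - 0.3225| = 0.4612


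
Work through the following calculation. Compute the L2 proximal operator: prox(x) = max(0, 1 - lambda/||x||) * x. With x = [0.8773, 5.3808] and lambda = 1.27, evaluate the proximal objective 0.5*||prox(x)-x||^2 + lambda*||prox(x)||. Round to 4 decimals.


Step 1: Compute ||x||.
||x|| = 5.4518
Step 2: Compute scaling factor.
scale = max(0, 1 - 1.27/5.4518) = 0.7671
Step 3: prox(x) = [0.6729, 4.1274]
||prox(x)|| = 4.1818
Step 4: Proximal objective.
0.5*||prox-x||^2 = 0.8065
lambda*||prox|| = 5.3109
Total = 6.1174


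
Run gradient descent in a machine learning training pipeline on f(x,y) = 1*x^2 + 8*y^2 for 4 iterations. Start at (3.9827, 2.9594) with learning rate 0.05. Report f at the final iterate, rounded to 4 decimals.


Gradient descent on f(x,y) = 1*x^2 + 8*y^2.
Starting point: (3.9827, 2.9594), alpha = 0.05
Step 1: grad_x = 2*1*3.9827 = 7.9654, grad_y = 2*8*2.9594 = 47.3504
  x_1 = 3.9827 - 0.05*7.9654 = 3.5844
  y_1 = 2.9594 - 0.05*47.3504 = 0.5919
Step 2: grad_x = 2*1*3.5844 = 7.1689, grad_y = 2*8*0.5919 = 9.4701
  x_2 = 3.5844 - 0.05*7.1689 = 3.226
  y_2 = 0.5919 - 0.05*9.4701 = 0.1184
Step 3: grad_x = 2*1*3.226 = 6.452, grad_y = 2*8*0.1184 = 1.894
  x_3 = 3.226 - 0.05*6.452 = 2.9034
  y_3 = 0.1184 - 0.05*1.894 = 0.0237
Step 4: grad_x = 2*1*2.9034 = 5.8068, grad_y = 2*8*0.0237 = 0.3788
  x_4 = 2.9034 - 0.05*5.8068 = 2.613
  y_4 = 0.0237 - 0.05*0.3788 = 0.0047
f(2.613, 0.0047) = 1*2.613^2 + 8*0.0047^2 = 6.8282


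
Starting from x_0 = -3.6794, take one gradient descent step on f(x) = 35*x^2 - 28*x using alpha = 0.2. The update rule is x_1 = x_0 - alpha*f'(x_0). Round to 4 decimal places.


We compute the gradient at x_0 and apply the update.
f'(x) = 70*x - 28
f'(-3.6794) = 70*-3.6794 - 28 = -285.558
x_1 = -3.6794 - 0.2*-285.558 = 53.4322


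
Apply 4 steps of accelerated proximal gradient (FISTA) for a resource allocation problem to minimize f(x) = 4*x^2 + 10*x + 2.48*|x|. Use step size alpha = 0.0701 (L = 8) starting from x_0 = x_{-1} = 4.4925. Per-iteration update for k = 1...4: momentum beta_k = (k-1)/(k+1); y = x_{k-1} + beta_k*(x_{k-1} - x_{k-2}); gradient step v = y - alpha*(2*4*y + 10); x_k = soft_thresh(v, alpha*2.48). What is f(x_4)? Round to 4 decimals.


FISTA on f(x) = 4*x^2 + 10*x + 2.48*|x|
L = 8, alpha = 0.0701
Iteration 1: beta = 0.0, y = 4.4925 + 0.0*(4.4925 - 4.4925) = 4.4925
  grad(y) = 45.94, v = y - alpha*grad = 1.2721
  prox(v) = soft_thresh(1.2721, 0.1738) = 1.0983
Iteration 2: beta = 0.3333, y = 1.0983 + 0.3333*(1.0983 - 4.4925) = -0.0332
  grad(y) = 9.7348, v = y - alpha*grad = -0.7156
  prox(v) = soft_thresh(-0.7156, 0.1738) = -0.5417
Iteration 3: beta = 0.5, y = -0.5417 + 0.5*(-0.5417 - 1.0983) = -1.3617
  grad(y) = -0.8936, v = y - alpha*grad = -1.2991
  prox(v) = soft_thresh(-1.2991, 0.1738) = -1.1252
Iteration 4: beta = 0.6, y = -1.1252 + 0.6*(-1.1252 + 0.5417) = -1.4753
  grad(y) = -1.8025, v = y - alpha*grad = -1.349
  prox(v) = soft_thresh(-1.349, 0.1738) = -1.1751
f(x_4) = 4*(-1.1751)^2 + 10*(-1.1751) + 2.48*|-1.1751| = -3.3133


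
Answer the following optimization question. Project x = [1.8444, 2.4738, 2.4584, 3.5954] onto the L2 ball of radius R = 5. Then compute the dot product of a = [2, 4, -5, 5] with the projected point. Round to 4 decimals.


Step 1: Compute ||x|| (intermediates to 6 decimals).
||x|| = sqrt(1.8444^2 + 2.4738^2 + 2.4584^2 + 3.5954^2) = 5.337802
Step 2: Project.
Since ||x|| > R, scale = R/||x|| = 5/5.337802 = 0.936715, proj(x) = scale * x
proj(x) = [1.727677, 2.317246, 2.30282, 3.367865]
Step 3: Dot product.
a^T * proj(x) = 2*1.727677 + 4*2.317246 - 5*2.30282 + 5*3.367865 = 18.0496


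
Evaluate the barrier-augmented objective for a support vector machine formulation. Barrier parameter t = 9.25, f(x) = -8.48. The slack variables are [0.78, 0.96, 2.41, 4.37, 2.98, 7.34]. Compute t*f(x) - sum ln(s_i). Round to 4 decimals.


Step 1: Compute log-barrier.
ln values: [-0.2485, -0.0408, 0.8796, 1.4748, 1.0919, 1.9933]
phi = -(-0.2485 - 0.0408 + 0.8796 + 1.4748 + 1.0919 + 1.9933) = -5.1504
Step 2: Compute augmented objective.
t*f(x) = 9.25*-8.48 = -78.44
Total = -78.44 - 5.1504 = -83.5904


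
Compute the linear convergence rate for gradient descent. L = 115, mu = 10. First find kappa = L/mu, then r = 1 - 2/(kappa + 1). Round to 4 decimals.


Step 1: Compute the condition number.
kappa = L/mu = 115/10 = 11.5
Step 2: Compute the convergence rate.
r = 1 - 2/(kappa + 1) = 1 - 2*mu/(L + mu) = (L - mu)/(L + mu) = 105/125 = 0.84


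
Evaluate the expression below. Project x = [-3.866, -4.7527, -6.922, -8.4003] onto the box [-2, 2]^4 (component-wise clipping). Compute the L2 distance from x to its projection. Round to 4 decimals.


Project each component onto [-2, 2].
clip(-3.866) = -2.0, clip(-4.7527) = -2.0, clip(-6.922) = -2.0, clip(-8.4003) = -2.0
Projection = [-2.0, -2.0, -2.0, -2.0]
Squared diffs: [3.482, 7.5774, 24.2261, 40.9638]
Distance = sqrt(76.2493) = 8.7321


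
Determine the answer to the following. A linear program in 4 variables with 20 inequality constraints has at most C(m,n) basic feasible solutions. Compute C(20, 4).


Each vertex corresponds to some choice of n active constraints out of m, so the number of vertices is at most C(m, n) = m! / (n!(m-n)!).
m = 20, n = 4
Numerator: 20 * 19 * 18 * 17
Denominator: 4! = 24
C(20, 4) = 4845


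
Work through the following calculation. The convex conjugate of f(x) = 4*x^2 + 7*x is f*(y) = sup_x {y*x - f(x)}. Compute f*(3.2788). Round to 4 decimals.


f*(y) = sup_x {y*x - a*x^2 - b*x} = sup_x {(y-b)*x - a*x^2}
FOC: (y - b) - 2a*x = 0 => x* = (y - b)/(2a)
x* = (3.2788 - 7)/(2*4) = -0.4652
f*(3.2788) = (y-b)^2/(4a) = (3.2788 - 7)^2/(4*4)
= 13.8473/16 = 0.8655


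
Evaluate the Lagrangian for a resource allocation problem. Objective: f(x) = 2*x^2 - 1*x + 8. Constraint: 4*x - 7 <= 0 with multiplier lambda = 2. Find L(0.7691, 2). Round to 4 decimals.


Step 1: Evaluate f(x).
f(0.7691) = 2*0.7691^2 - 1*0.7691 + 8 = 8.4139
Step 2: Evaluate g(x).
g(0.7691) = 4*0.7691 - 7 = -3.9236
Step 3: Compute Lagrangian.
L = 8.4139 + 2*-3.9236 = 0.5667


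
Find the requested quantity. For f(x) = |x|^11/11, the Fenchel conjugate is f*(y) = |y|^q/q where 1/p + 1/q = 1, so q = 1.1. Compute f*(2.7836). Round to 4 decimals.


The conjugate exponent q satisfies 1/p + 1/q = 1.
p = 11, so q = 11/(11 - 1) = 1.1
|y|^q = 2.7836^1.1 = 3.0837
f*(2.7836) = 3.0837 / 1.1 = 2.8033


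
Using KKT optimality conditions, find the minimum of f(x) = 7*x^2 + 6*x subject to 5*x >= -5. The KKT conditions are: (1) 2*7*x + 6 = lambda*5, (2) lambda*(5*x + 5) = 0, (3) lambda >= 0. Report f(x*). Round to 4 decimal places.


Step 1: Try lambda = 0 (constraint inactive).
Stationarity: 2*7*x + 6 = 0
x* = -6/(2*7) = -3/7 = -0.4286 (rounded; the exact value -3/7 is used below)
Check constraint: 5*-0.4286 = -2.143 >= -5 -- satisfied.
Step 2: Compute optimal value.
f(x*) = 7*(-3/7)^2 + 6*(-3/7) = -1.2857


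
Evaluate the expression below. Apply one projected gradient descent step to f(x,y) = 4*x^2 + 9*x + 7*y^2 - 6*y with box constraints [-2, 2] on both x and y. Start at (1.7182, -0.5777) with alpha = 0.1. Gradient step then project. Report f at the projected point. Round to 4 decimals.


Step 1: Compute gradient at (1.7182, -0.5777).
grad_x = 2*4*1.7182 + 9 = 22.7456
grad_y = 2*7*-0.5777 - 6 = -14.0878
Step 2: Gradient step.
x_raw = 1.7182 - 0.1*22.7456 = -0.5564
y_raw = -0.5777 - 0.1*-14.0878 = 0.8311
Step 3: Project onto [-2, 2].
x_proj = clip(-0.5564) = -0.5564
y_proj = clip(0.8311) = 0.8311
Step 4: Evaluate f.
f(-0.5564, 0.8311) = -3.9207


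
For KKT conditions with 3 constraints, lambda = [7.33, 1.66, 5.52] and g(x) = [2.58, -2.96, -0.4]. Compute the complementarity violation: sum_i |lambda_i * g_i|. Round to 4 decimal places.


KKT complementary slackness check:
lambda_1 * g_1 = 7.33 * 2.58 = 18.9114
lambda_2 * g_2 = 1.66 * -2.96 = -4.9136
lambda_3 * g_3 = 5.52 * -0.4 = -2.208
Total violation = 18.9114 + 4.9136 + 2.208 = 26.033


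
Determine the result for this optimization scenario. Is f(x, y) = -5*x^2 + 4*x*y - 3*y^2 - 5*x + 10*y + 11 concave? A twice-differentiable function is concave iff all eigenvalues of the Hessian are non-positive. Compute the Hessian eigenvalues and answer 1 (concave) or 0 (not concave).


The Hessian of f(x,y) = -5*x^2 + 4*x*y - 3*y^2 - 5*x + 10*y + 11 is:
H = [[-10, 4], [4, -6]]
Trace = -10 - 6 = -16
Determinant = -10*-6 - (4)^2 = 44
Discriminant = (-16)^2 - 4*44 = 80.0
Eigenvalues: lambda_1 = -12.4721, lambda_2 = -3.5279
The function is concave.

1


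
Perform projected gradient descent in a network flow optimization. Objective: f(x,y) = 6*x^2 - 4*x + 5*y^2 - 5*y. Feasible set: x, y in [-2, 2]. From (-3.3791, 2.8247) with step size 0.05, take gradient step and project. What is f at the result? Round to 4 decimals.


Step 1: Compute gradient at (-3.3791, 2.8247).
grad_x = 2*6*-3.3791 - 4 = -44.5492
grad_y = 2*5*2.8247 - 5 = 23.247
Step 2: Gradient step.
x_raw = -3.3791 - 0.05*-44.5492 = -1.1516
y_raw = 2.8247 - 0.05*23.247 = 1.6624
Step 3: Project onto [-2, 2].
x_proj = clip(-1.1516) = -1.1516
y_proj = clip(1.6624) = 1.6624
Step 4: Evaluate f.
f(-1.1516, 1.6624) = 18.0695


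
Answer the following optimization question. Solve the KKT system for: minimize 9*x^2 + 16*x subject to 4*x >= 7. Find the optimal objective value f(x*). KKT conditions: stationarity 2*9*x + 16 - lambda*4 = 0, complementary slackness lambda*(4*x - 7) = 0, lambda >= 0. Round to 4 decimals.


Step 1: Try lambda = 0 (constraint inactive).
x_unc = -16/(2*9) = -0.8889
Check: 4*-0.8889 = -3.5556 < 7 -- violated!
Step 2: Constraint must be active: 4*x = 7
x* = 7/4 = 1.75
lambda = (2*9*1.75 + 16)/4 = 11.875
Step 3: Compute optimal value.
f(x*) = 9*1.75^2 + 16*1.75 = 55.5625


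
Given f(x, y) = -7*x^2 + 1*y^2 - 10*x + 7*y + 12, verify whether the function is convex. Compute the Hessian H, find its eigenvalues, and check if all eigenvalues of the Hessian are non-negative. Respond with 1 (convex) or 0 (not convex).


The Hessian of f(x,y) = -7*x^2 + 1*y^2 - 10*x + 7*y + 12 is:
H = [[-14, 0], [0, 2]]
Trace = -14 + 2 = -12
Determinant = -14*2 - (0)^2 = -28
Discriminant = (-12)^2 - 4*-28 = 256.0
Eigenvalues: lambda_1 = -14.0, lambda_2 = 2.0
The function is not convex.

0


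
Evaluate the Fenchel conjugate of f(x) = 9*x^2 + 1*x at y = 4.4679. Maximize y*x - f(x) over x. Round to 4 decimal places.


f*(y) = sup_x {y*x - a*x^2 - b*x} = sup_x {(y-b)*x - a*x^2}
FOC: (y - b) - 2a*x = 0 => x* = (y - b)/(2a)
x* = (4.4679 - 1)/(2*9) = 0.1927
f*(4.4679) = (y-b)^2/(4a) = (4.4679 - 1)^2/(4*9)
= 12.0263/36 = 0.3341


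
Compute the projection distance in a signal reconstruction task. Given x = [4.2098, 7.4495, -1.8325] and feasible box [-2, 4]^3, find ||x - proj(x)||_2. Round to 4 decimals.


Project each component onto [-2, 4].
clip(4.2098) = 4.0, clip(7.4495) = 4.0, clip(-1.8325) = -1.8325
Projection = [4.0, 4.0, -1.8325]
Squared diffs: [0.044, 11.8991, 0.0]
Distance = sqrt(11.9431) = 3.4559


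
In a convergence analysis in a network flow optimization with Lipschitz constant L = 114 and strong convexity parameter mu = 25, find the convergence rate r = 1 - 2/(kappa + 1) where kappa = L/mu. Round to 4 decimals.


Step 1: Compute the condition number.
kappa = L/mu = 114/25 = 4.56
Step 2: Compute the convergence rate.
r = 1 - 2/(kappa + 1) = 1 - 2*mu/(L + mu) = (L - mu)/(L + mu) = 89/139 = 0.6403


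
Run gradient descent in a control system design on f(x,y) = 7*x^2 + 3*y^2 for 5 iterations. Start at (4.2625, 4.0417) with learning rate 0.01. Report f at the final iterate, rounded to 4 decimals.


Gradient descent on f(x,y) = 7*x^2 + 3*y^2.
Starting point: (4.2625, 4.0417), alpha = 0.01
Step 1: grad_x = 2*7*4.2625 = 59.675, grad_y = 2*3*4.0417 = 24.2502
  x_1 = 4.2625 - 0.01*59.675 = 3.6658
  y_1 = 4.0417 - 0.01*24.2502 = 3.7992
Step 2: grad_x = 2*7*3.6658 = 51.3205, grad_y = 2*3*3.7992 = 22.7952
  x_2 = 3.6658 - 0.01*51.3205 = 3.1525
  y_2 = 3.7992 - 0.01*22.7952 = 3.5712
Step 3: grad_x = 2*7*3.1525 = 44.1356, grad_y = 2*3*3.5712 = 21.4275
  x_3 = 3.1525 - 0.01*44.1356 = 2.7112
  y_3 = 3.5712 - 0.01*21.4275 = 3.357
Step 4: grad_x = 2*7*2.7112 = 37.9566, grad_y = 2*3*3.357 = 20.1418
  x_4 = 2.7112 - 0.01*37.9566 = 2.3316
  y_4 = 3.357 - 0.01*20.1418 = 3.1556
Step 5: grad_x = 2*7*2.3316 = 32.6427, grad_y = 2*3*3.1556 = 18.9333
  x_5 = 2.3316 - 0.01*32.6427 = 2.0052
  y_5 = 3.1556 - 0.01*18.9333 = 2.9662
f(2.0052, 2.9662) = 7*2.0052^2 + 3*2.9662^2 = 54.541


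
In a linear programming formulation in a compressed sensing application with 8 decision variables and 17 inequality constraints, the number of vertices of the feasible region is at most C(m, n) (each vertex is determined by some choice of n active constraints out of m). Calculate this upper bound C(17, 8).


Each vertex corresponds to some choice of n active constraints out of m, so the number of vertices is at most C(m, n) = m! / (n!(m-n)!).
m = 17, n = 8
Numerator: 17 * 16 * 15 * 14 * 13 * 12 * 11 * 10
Denominator: 8! = 40320
C(17, 8) = 24310


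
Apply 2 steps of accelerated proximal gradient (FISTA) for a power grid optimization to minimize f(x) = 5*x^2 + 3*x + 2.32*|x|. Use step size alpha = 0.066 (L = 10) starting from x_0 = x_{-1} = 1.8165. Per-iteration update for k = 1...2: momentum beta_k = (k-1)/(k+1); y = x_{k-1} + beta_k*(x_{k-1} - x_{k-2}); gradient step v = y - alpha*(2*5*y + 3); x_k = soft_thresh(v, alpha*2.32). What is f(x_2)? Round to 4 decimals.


FISTA on f(x) = 5*x^2 + 3*x + 2.32*|x|
L = 10, alpha = 0.066
Iteration 1: beta = 0.0, y = 1.8165 + 0.0*(1.8165 - 1.8165) = 1.8165
  grad(y) = 21.165, v = y - alpha*grad = 0.4196
  prox(v) = soft_thresh(0.4196, 0.1531) = 0.2665
Iteration 2: beta = 0.3333, y = 0.2665 + 0.3333*(0.2665 - 1.8165) = -0.2502
  grad(y) = 0.4982, v = y - alpha*grad = -0.2831
  prox(v) = soft_thresh(-0.2831, 0.1531) = -0.1299
f(x_2) = 5*(-0.1299)^2 + 3*(-0.1299) + 2.32*|-0.1299| = -0.0039


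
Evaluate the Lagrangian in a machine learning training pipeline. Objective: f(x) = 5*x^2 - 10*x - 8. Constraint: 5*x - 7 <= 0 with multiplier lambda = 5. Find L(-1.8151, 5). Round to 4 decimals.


Step 1: Evaluate f(x).
f(-1.8151) = 5*(-1.8151)^2 - 10*(-1.8151) - 8 = 26.6239
Step 2: Evaluate g(x).
g(-1.8151) = 5*-1.8151 - 7 = -16.0755
Step 3: Compute Lagrangian.
L = 26.6239 + 5*-16.0755 = -53.7536


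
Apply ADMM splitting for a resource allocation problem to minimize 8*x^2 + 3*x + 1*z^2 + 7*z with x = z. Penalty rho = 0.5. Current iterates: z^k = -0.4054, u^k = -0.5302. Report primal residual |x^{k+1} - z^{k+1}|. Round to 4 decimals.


ADMM iteration with rho = 0.5, z^k = -0.4054, u^k = -0.5302
Step 1: x-update.
Minimize 8*x^2 + 3*x + (0.5/2)*(x + 0.4054 - 0.5302)^2
FOC: (2*8 + 0.5)*x = -3 + 0.5*(-0.4054 + 0.5302)
x^{k+1} = -0.178
Step 2: z-update.
Minimize 1*z^2 + 7*z + (0.5/2)*(-0.178 - z - 0.5302)^2
FOC: (2*1 + 0.5)*z = -7 + 0.5*(-0.178 - 0.5302)
z^{k+1} = -2.9416
Step 3: u-update.
u^{k+1} = -0.5302 - 0.178 + 2.9416 = 2.2334
Step 4: Primal residual = |-0.178 + 2.9416| = 2.7636


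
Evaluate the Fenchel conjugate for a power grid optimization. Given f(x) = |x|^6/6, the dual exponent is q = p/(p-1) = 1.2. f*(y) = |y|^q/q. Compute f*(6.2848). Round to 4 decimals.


The conjugate exponent q satisfies 1/p + 1/q = 1.
p = 6, so q = 6/(6 - 1) = 1.2
|y|^q = 6.2848^1.2 = 9.0772
f*(6.2848) = 9.0772 / 1.2 = 7.5643


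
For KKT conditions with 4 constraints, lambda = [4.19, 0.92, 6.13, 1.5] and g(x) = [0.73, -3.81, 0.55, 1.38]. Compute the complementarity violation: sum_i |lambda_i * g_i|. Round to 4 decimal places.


KKT complementary slackness check:
lambda_1 * g_1 = 4.19 * 0.73 = 3.0587
lambda_2 * g_2 = 0.92 * -3.81 = -3.5052
lambda_3 * g_3 = 6.13 * 0.55 = 3.3715
lambda_4 * g_4 = 1.5 * 1.38 = 2.07
Total violation = 3.0587 + 3.5052 + 3.3715 + 2.07 = 12.0054


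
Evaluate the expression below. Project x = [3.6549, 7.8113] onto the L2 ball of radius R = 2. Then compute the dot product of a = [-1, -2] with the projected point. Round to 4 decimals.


Step 1: Compute ||x|| (intermediates to 6 decimals).
||x|| = sqrt(3.6549^2 + 7.8113^2) = 8.624077
Step 2: Project.
Since ||x|| > R, scale = R/||x|| = 2/8.624077 = 0.231909, proj(x) = scale * x
proj(x) = [0.847604, 1.811511]
Step 3: Dot product.
a^T * proj(x) = -1*0.847604 - 2*1.811511 = -4.4706


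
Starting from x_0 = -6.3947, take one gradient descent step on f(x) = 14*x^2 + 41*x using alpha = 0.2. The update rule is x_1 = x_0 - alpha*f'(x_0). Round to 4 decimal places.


We compute the gradient at x_0 and apply the update.
f'(x) = 28*x + 41
f'(-6.3947) = 28*-6.3947 + 41 = -138.0516
x_1 = -6.3947 - 0.2*-138.0516 = 21.2156


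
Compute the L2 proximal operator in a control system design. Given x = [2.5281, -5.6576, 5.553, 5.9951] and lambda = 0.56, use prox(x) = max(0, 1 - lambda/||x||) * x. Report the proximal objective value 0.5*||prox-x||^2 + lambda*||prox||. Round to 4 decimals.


Step 1: Compute ||x||.
||x|| = 10.2556
Step 2: Compute scaling factor.
scale = max(0, 1 - 0.56/10.2556) = 0.9454
Step 3: prox(x) = [2.3901, -5.3487, 5.2498, 5.6677]
||prox(x)|| = 9.6956
Step 4: Proximal objective.
0.5*||prox-x||^2 = 0.1568
lambda*||prox|| = 5.4295
Total = 5.5863


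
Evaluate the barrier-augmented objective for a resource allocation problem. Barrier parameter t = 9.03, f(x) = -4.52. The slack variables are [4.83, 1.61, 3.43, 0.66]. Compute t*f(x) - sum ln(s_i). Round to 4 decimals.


Step 1: Compute log-barrier.
ln values: [1.5748, 0.4762, 1.2326, -0.4155]
phi = -(1.5748 + 0.4762 + 1.2326 - 0.4155) = -2.8681
Step 2: Compute augmented objective.
t*f(x) = 9.03*-4.52 = -40.8156
Total = -40.8156 - 2.8681 = -43.6837


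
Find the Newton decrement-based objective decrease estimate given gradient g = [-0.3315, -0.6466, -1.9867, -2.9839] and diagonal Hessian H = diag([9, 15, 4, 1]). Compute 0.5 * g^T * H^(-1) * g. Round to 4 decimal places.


Step 1: H is diagonal, so H^(-1) * g = [-0.0368, -0.0431, -0.4967, -2.9839].
Step 2: g^T H^(-1) g = sum_i g_i^2 / H_ii
  = (-0.3315)^2/9 + (-0.6466)^2/15 + (-1.9867)^2/4 + (-2.9839)^2/1
  = 0.0122 + 0.0279 + 0.9867 + 8.9037 = 9.9305
Step 3: Objective decrease = 0.5 * g^T H^(-1) g = 4.9652


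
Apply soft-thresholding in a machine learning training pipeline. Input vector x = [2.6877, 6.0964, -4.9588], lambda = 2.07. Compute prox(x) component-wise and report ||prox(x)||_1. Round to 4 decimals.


Soft-thresholding with lambda = 2.07:
prox(2.6877) = sign(2.6877)*max(|2.6877| - 2.07, 0) = 0.6177
prox(6.0964) = sign(6.0964)*max(|6.0964| - 2.07, 0) = 4.0264
prox(-4.9588) = sign(-4.9588)*max(|-4.9588| - 2.07, 0) = -2.8888
prox(x) = [0.6177, 4.0264, -2.8888]
||prox(x)||_1 = 0.6177 + 4.0264 + 2.8888 = 7.5329


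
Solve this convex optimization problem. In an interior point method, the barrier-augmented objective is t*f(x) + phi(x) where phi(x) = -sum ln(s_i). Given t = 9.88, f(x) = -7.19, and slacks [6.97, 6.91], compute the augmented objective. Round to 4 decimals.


Step 1: Compute log-barrier.
ln values: [1.9416, 1.933]
phi = -(1.9416 + 1.933) = -3.8746
Step 2: Compute augmented objective.
t*f(x) = 9.88*-7.19 = -71.0372
Total = -71.0372 - 3.8746 = -74.9118


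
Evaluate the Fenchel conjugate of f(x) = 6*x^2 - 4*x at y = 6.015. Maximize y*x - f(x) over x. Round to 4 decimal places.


f*(y) = sup_x {y*x - a*x^2 - b*x} = sup_x {(y-b)*x - a*x^2}
FOC: (y - b) - 2a*x = 0 => x* = (y - b)/(2a)
x* = (6.015 + 4)/(2*6) = 0.8346
f*(6.015) = (y-b)^2/(4a) = (6.015 + 4)^2/(4*6)
= 100.3002/24 = 4.1792


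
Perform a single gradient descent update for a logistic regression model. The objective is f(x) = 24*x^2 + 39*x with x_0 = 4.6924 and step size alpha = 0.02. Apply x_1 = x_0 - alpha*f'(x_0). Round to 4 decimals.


We compute the gradient at x_0 and apply the update.
f'(x) = 48*x + 39
f'(4.6924) = 48*4.6924 + 39 = 264.2352
x_1 = 4.6924 - 0.02*264.2352 = -0.5923


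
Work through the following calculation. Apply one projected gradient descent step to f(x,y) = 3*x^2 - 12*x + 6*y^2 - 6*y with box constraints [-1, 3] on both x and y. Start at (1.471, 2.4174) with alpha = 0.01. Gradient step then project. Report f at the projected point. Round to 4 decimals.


Step 1: Compute gradient at (1.471, 2.4174).
grad_x = 2*3*1.471 - 12 = -3.174
grad_y = 2*6*2.4174 - 6 = 23.0088
Step 2: Gradient step.
x_raw = 1.471 - 0.01*-3.174 = 1.5027
y_raw = 2.4174 - 0.01*23.0088 = 2.1873
Step 3: Project onto [-1, 3].
x_proj = clip(1.5027) = 1.5027
y_proj = clip(2.1873) = 2.1873
Step 4: Evaluate f.
f(1.5027, 2.1873) = 4.3239


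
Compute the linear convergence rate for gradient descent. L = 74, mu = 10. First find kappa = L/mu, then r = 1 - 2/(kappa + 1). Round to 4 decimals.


Step 1: Compute the condition number.
kappa = L/mu = 74/10 = 7.4
Step 2: Compute the convergence rate.
r = 1 - 2/(kappa + 1) = 1 - 2*mu/(L + mu) = (L - mu)/(L + mu) = 64/84 = 0.7619


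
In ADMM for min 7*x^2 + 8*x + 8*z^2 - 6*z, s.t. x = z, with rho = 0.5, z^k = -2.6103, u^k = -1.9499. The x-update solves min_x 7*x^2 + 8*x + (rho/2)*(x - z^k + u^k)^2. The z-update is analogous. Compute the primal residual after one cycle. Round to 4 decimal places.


ADMM iteration with rho = 0.5, z^k = -2.6103, u^k = -1.9499
Step 1: x-update.
Minimize 7*x^2 + 8*x + (0.5/2)*(x + 2.6103 - 1.9499)^2
FOC: (2*7 + 0.5)*x = -8 + 0.5*(-2.6103 + 1.9499)
x^{k+1} = -0.5745
Step 2: z-update.
Minimize 8*z^2 - 6*z + (0.5/2)*(-0.5745 - z - 1.9499)^2
FOC: (2*8 + 0.5)*z = 6 + 0.5*(-0.5745 - 1.9499)
z^{k+1} = 0.2871
Step 3: u-update.
u^{k+1} = -1.9499 - 0.5745 - 0.2871 = -2.8115
Step 4: Primal residual = |-0.5745 - 0.2871| = 0.8616


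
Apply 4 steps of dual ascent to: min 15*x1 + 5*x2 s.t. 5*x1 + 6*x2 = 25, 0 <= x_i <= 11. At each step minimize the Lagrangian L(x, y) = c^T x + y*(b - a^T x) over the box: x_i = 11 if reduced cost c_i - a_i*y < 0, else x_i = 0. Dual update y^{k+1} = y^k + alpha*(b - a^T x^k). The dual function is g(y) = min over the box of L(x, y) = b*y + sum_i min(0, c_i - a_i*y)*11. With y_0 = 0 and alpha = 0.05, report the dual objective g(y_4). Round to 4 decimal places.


Dual ascent for LP: min 15*x1 + 5*x2, 5*x1 + 6*x2 = 25, 0 <= x_i <= 11
Step 1: y^k = 0.0, reduced costs: (15.0, 5.0)
  x^k = (0.0, 0.0), subgradient = b - a^T x = 25.0
  y^{k+1} = 0.0 + 0.05*25.0 = 1.25
Step 2: y^k = 1.25, reduced costs: (8.75, -2.5)
  x^k = (0.0, 11.0), subgradient = b - a^T x = -41.0
  y^{k+1} = 1.25 + 0.05*-41.0 = -0.8
Step 3: y^k = -0.8, reduced costs: (19.0, 9.8)
  x^k = (0.0, 0.0), subgradient = b - a^T x = 25.0
  y^{k+1} = -0.8 + 0.05*25.0 = 0.45
Step 4: y^k = 0.45, reduced costs: (12.75, 2.3)
  x^k = (0.0, 0.0), subgradient = b - a^T x = 25.0
  y^{k+1} = 0.45 + 0.05*25.0 = 1.7
Dual objective at y_4 = 1.7: reduced costs (6.5, -5.2), box minimizer x = (0.0, 11.0)
g(y_4) = b*y + (c1 - a1*y)*x1 + (c2 - a2*y)*x2 = 25*1.7 + 6.5*0.0 + (-5.2)*11.0 = 42.5 + 0.0 - 57.2 = -14.7


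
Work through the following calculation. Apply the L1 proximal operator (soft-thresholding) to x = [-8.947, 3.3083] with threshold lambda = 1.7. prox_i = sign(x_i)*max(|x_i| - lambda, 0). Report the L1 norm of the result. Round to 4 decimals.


Soft-thresholding with lambda = 1.7:
prox(-8.947) = sign(-8.947)*max(|-8.947| - 1.7, 0) = -7.247
prox(3.3083) = sign(3.3083)*max(|3.3083| - 1.7, 0) = 1.6083
prox(x) = [-7.247, 1.6083]
||prox(x)||_1 = 7.247 + 1.6083 = 8.8553


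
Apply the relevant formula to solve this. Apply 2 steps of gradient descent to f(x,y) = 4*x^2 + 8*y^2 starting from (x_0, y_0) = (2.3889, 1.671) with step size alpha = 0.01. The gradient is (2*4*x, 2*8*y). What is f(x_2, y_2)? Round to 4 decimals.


Gradient descent on f(x,y) = 4*x^2 + 8*y^2.
Starting point: (2.3889, 1.671), alpha = 0.01
Step 1: grad_x = 2*4*2.3889 = 19.1112, grad_y = 2*8*1.671 = 26.736
  x_1 = 2.3889 - 0.01*19.1112 = 2.1978
  y_1 = 1.671 - 0.01*26.736 = 1.4036
Step 2: grad_x = 2*4*2.1978 = 17.5823, grad_y = 2*8*1.4036 = 22.4582
  x_2 = 2.1978 - 0.01*17.5823 = 2.022
  y_2 = 1.4036 - 0.01*22.4582 = 1.1791
f(2.022, 1.1791) = 4*2.022^2 + 8*1.1791^2 = 27.4748


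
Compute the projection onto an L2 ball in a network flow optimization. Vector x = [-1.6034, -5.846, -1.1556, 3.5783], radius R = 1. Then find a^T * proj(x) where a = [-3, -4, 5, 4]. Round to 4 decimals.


Step 1: Compute ||x|| (intermediates to 6 decimals).
||x|| = sqrt((-1.6034)^2 + (-5.846)^2 + (-1.1556)^2 + 3.5783^2) = 7.13346
Step 2: Project.
Since ||x|| > R, scale = R/||x|| = 1/7.13346 = 0.140184, proj(x) = scale * x
proj(x) = [-0.224771, -0.819516, -0.161997, 0.50162]
Step 3: Dot product.
a^T * proj(x) = -3*(-0.224771) - 4*(-0.819516) + 5*(-0.161997) + 4*0.50162 = 5.1489


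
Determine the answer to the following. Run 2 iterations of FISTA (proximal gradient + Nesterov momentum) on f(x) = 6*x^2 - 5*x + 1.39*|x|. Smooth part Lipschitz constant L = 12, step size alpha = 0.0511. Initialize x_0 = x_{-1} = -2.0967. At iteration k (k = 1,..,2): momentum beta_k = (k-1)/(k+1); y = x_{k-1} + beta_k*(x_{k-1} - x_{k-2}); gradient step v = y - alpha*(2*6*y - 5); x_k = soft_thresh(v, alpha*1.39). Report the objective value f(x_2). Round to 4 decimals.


FISTA on f(x) = 6*x^2 - 5*x + 1.39*|x|
L = 12, alpha = 0.0511
Iteration 1: beta = 0.0, y = -2.0967 + 0.0*(-2.0967 + 2.0967) = -2.0967
  grad(y) = -30.1604, v = y - alpha*grad = -0.5555
  prox(v) = soft_thresh(-0.5555, 0.071) = -0.4845
Iteration 2: beta = 0.3333, y = -0.4845 + 0.3333*(-0.4845 + 2.0967) = 0.0529
  grad(y) = -4.3648, v = y - alpha*grad = 0.276
  prox(v) = soft_thresh(0.276, 0.071) = 0.2049
f(x_2) = 6*0.2049^2 - 5*0.2049 + 1.39*|0.2049| = -0.4878


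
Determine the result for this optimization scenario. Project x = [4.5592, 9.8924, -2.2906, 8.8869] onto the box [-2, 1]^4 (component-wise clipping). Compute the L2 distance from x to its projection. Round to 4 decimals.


Project each component onto [-2, 1].
clip(4.5592) = 1.0, clip(9.8924) = 1.0, clip(-2.2906) = -2.0, clip(8.8869) = 1.0
Projection = [1.0, 1.0, -2.0, 1.0]
Squared diffs: [12.6679, 79.0748, 0.0844, 62.2032]
Distance = sqrt(154.0303) = 12.4109


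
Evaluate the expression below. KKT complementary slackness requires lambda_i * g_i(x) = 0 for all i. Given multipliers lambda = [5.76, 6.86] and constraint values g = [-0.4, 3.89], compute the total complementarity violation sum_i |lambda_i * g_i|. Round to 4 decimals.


KKT complementary slackness check:
lambda_1 * g_1 = 5.76 * -0.4 = -2.304
lambda_2 * g_2 = 6.86 * 3.89 = 26.6854
Total violation = 2.304 + 26.6854 = 28.9894


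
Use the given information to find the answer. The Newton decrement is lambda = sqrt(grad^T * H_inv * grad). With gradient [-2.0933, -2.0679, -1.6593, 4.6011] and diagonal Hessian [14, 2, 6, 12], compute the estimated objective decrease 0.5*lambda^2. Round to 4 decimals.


Step 1: H is diagonal, so H^(-1) * g = [-0.1495, -1.034, -0.2766, 0.3834].
Step 2: g^T H^(-1) g = sum_i g_i^2 / H_ii
  = (-2.0933)^2/14 + (-2.0679)^2/2 + (-1.6593)^2/6 + (4.6011)^2/12
  = 0.313 + 2.1381 + 0.4589 + 1.7642 = 4.6742
Step 3: Objective decrease = 0.5 * g^T H^(-1) g = 2.3371


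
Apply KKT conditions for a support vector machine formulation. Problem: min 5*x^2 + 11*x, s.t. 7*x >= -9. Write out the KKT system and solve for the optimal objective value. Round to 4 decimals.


Step 1: Try lambda = 0 (constraint inactive).
Stationarity: 2*5*x + 11 = 0
x* = -11/(2*5) = -1.1
Check constraint: 7*-1.1 = -7.7 >= -9 -- satisfied.
Step 2: Compute optimal value.
f(x*) = 5*(-1.1)^2 + 11*(-1.1) = -6.05


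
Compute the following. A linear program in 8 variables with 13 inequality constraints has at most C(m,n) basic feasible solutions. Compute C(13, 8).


Each vertex corresponds to some choice of n active constraints out of m, so the number of vertices is at most C(m, n) = m! / (n!(m-n)!).
m = 13, n = 8
Numerator: 13 * 12 * 11 * 10 * 9 * 8 * 7 * 6
Denominator: 8! = 40320
C(13, 8) = 1287


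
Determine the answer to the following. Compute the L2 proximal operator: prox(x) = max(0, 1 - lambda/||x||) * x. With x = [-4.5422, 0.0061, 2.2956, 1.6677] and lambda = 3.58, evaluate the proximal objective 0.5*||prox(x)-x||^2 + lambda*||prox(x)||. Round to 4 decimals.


Step 1: Compute ||x||.
||x|| = 5.3556
Step 2: Compute scaling factor.
scale = max(0, 1 - 3.58/5.3556) = 0.3315
Step 3: prox(x) = [-1.5059, 0.002, 0.7611, 0.5529]
||prox(x)|| = 1.7756
Step 4: Proximal objective.
0.5*||prox-x||^2 = 6.4082
lambda*||prox|| = 6.3566
Total = 12.7649


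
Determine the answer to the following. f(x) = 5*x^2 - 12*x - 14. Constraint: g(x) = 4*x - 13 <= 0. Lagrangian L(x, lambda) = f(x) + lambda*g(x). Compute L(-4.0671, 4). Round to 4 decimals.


Step 1: Evaluate f(x).
f(-4.0671) = 5*(-4.0671)^2 - 12*(-4.0671) - 14 = 117.5117
Step 2: Evaluate g(x).
g(-4.0671) = 4*-4.0671 - 13 = -29.2684
Step 3: Compute Lagrangian.
L = 117.5117 + 4*-29.2684 = 0.4381


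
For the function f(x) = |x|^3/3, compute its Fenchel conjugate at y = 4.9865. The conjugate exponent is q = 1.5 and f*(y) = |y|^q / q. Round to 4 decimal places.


The conjugate exponent q satisfies 1/p + 1/q = 1.
p = 3, so q = 3/(3 - 1) = 1.5
|y|^q = 4.9865^1.5 = 11.1351
f*(4.9865) = 11.1351 / 1.5 = 7.4234


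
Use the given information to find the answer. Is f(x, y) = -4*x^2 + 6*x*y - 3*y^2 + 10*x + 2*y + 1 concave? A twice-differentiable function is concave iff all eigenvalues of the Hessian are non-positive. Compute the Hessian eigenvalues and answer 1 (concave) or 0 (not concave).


The Hessian of f(x,y) = -4*x^2 + 6*x*y - 3*y^2 + 10*x + 2*y + 1 is:
H = [[-8, 6], [6, -6]]
Trace = -8 - 6 = -14
Determinant = -8*-6 - (6)^2 = 12
Discriminant = (-14)^2 - 4*12 = 148.0
Eigenvalues: lambda_1 = -13.0828, lambda_2 = -0.9172
The function is concave.

1


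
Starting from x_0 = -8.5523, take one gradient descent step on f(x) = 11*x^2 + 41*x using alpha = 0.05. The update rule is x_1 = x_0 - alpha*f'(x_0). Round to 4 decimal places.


We compute the gradient at x_0 and apply the update.
f'(x) = 22*x + 41
f'(-8.5523) = 22*-8.5523 + 41 = -147.1506
x_1 = -8.5523 - 0.05*-147.1506 = -1.1948


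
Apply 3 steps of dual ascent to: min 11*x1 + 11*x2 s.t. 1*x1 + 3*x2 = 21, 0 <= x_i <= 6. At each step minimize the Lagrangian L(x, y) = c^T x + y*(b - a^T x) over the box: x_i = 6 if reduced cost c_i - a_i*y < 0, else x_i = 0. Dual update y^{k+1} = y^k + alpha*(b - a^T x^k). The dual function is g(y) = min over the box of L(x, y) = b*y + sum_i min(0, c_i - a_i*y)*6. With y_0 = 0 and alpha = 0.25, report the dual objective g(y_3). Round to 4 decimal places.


Dual ascent for LP: min 11*x1 + 11*x2, 1*x1 + 3*x2 = 21, 0 <= x_i <= 6
Step 1: y^k = 0.0, reduced costs: (11.0, 11.0)
  x^k = (0.0, 0.0), subgradient = b - a^T x = 21.0
  y^{k+1} = 0.0 + 0.25*21.0 = 5.25
Step 2: y^k = 5.25, reduced costs: (5.75, -4.75)
  x^k = (0.0, 6.0), subgradient = b - a^T x = 3.0
  y^{k+1} = 5.25 + 0.25*3.0 = 6.0
Step 3: y^k = 6.0, reduced costs: (5.0, -7.0)
  x^k = (0.0, 6.0), subgradient = b - a^T x = 3.0
  y^{k+1} = 6.0 + 0.25*3.0 = 6.75
Dual objective at y_3 = 6.75: reduced costs (4.25, -9.25), box minimizer x = (0.0, 6.0)
g(y_3) = b*y + (c1 - a1*y)*x1 + (c2 - a2*y)*x2 = 21*6.75 + 4.25*0.0 + (-9.25)*6.0 = 141.75 + 0.0 - 55.5 = 86.25


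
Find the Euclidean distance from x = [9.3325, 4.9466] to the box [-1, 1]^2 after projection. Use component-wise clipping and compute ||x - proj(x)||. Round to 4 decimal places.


Project each component onto [-1, 1].
clip(9.3325) = 1.0, clip(4.9466) = 1.0
Projection = [1.0, 1.0]
Squared diffs: [69.4306, 15.5757]
Distance = sqrt(85.0063) = 9.2199


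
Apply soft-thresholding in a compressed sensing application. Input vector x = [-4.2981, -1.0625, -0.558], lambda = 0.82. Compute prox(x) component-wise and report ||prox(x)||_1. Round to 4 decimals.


Soft-thresholding with lambda = 0.82:
prox(-4.2981) = sign(-4.2981)*max(|-4.2981| - 0.82, 0) = -3.4781
prox(-1.0625) = sign(-1.0625)*max(|-1.0625| - 0.82, 0) = -0.2425
prox(-0.558) = sign(-0.558)*max(|-0.558| - 0.82, 0) = 0.0
prox(x) = [-3.4781, -0.2425, 0.0]
||prox(x)||_1 = 3.4781 + 0.2425 + 0.0 = 3.7206


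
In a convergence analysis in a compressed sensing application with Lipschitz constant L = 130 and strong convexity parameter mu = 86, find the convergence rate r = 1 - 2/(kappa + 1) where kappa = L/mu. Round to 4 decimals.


Step 1: Compute the condition number.
kappa = L/mu = 130/86 = 1.5116
Step 2: Compute the convergence rate.
r = 1 - 2/(kappa + 1) = 1 - 2*mu/(L + mu) = (L - mu)/(L + mu) = 44/216 = 0.2037


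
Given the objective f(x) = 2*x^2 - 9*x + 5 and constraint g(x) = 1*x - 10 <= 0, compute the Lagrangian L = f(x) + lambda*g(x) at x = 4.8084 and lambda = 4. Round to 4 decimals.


Step 1: Evaluate f(x).
f(4.8084) = 2*4.8084^2 - 9*4.8084 + 5 = 7.9658
Step 2: Evaluate g(x).
g(4.8084) = 1*4.8084 - 10 = -5.1916
Step 3: Compute Lagrangian.
L = 7.9658 + 4*-5.1916 = -12.8006


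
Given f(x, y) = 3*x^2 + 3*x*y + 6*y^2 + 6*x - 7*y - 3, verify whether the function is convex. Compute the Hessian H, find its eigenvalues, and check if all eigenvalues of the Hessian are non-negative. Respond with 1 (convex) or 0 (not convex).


The Hessian of f(x,y) = 3*x^2 + 3*x*y + 6*y^2 + 6*x - 7*y - 3 is:
H = [[6, 3], [3, 12]]
Trace = 6 + 12 = 18
Determinant = 6*12 - (3)^2 = 63
Discriminant = (18)^2 - 4*63 = 72.0
Eigenvalues: lambda_1 = 4.7574, lambda_2 = 13.2426
The function is convex.

1
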